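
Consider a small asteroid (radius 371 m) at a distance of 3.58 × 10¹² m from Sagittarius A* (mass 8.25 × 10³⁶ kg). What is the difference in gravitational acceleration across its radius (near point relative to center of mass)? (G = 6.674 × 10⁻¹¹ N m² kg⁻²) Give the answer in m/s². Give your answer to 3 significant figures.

8.90 × 10⁻⁹ m/s²

The tidal stretch is the gradient of GM/d² times the body's extent r, hence the 1/d³ dependence.
a_tidal = 2GMr/d³
        = 2 × (6.674 × 10⁻¹¹) × (8.25 × 10³⁶) × (371) / (3.58 × 10¹²)³
        = 8.90 × 10⁻⁹ m/s²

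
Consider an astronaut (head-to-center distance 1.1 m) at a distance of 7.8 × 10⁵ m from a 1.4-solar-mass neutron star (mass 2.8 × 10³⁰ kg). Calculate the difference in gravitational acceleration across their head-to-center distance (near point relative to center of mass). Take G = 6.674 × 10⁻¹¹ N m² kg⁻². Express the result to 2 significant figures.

8.7 × 10² m/s²

Δa = 2GMr/d³
   = 2 × (6.674 × 10⁻¹¹) × (2.8 × 10³⁰) × (1.1) / (7.8 × 10⁵)³
   = 8.7 × 10² m/s²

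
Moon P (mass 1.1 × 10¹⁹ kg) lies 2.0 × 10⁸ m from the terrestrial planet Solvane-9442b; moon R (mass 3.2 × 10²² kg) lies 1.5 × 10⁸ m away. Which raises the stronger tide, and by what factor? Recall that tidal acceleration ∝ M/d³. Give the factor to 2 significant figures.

The tide-raising term goes as M/d³ (the gradient of a 1/d² field).
Moon P: (1.1 × 10¹⁹) / (2.0 × 10⁸)³ = 1.375 × 10⁻⁶
Moon R: (3.2 × 10²²) / (1.5 × 10⁸)³ = 9.481 × 10⁻³
Ratio (larger/smaller) = 6900

Moon R, by a factor of ≈ 6900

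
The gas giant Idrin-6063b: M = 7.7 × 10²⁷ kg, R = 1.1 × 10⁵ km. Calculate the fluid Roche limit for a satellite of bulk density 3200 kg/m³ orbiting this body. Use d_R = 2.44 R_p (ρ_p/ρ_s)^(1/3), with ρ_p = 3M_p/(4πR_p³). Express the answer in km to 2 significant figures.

ρ_p = 3M_p/(4πR_p³) = 3 × (7.7 × 10²⁷) / (4π × (1.1 × 10⁸ m)³) = 1400 kg/m³
d_R = 2.44 × 1.1 × 10⁵ km × (1400/3200)^(1/3)
    = 2.0 × 10⁵ km

2.0 × 10⁵ km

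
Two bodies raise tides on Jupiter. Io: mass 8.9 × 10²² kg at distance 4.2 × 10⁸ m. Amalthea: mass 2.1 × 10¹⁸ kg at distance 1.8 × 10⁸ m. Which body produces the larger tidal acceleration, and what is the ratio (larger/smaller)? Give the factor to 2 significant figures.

Io, by a factor of ≈ 3300

The tide-raising term goes as M/d³ (the gradient of a 1/d² field).
Io: (8.9 × 10²²) / (4.2 × 10⁸)³ = 1.201 × 10⁻³
Amalthea: (2.1 × 10¹⁸) / (1.8 × 10⁸)³ = 3.601 × 10⁻⁷
Ratio (larger/smaller) = 3300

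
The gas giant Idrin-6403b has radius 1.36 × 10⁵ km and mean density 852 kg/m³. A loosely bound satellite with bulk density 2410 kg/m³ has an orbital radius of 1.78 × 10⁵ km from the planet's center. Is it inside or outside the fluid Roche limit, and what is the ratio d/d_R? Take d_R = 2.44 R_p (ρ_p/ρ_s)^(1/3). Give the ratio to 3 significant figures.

d_R = 2.44 × (1.36 × 10⁵ km) × (852/2410)^(1/3) = 2.346 × 10⁵ km
d/d_R = (1.78 × 10⁵) / (2.346 × 10⁵) = 0.759
Since d/d_R < 1, the body is inside the Roche limit.

inside; d/d_R ≈ 0.759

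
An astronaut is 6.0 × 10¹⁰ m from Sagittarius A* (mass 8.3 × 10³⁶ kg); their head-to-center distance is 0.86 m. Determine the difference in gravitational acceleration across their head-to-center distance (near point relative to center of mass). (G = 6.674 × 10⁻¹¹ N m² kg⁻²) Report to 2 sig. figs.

Δg = 2GMr/d³
   = 2 × (6.674 × 10⁻¹¹) × (8.3 × 10³⁶) × (0.86) / (6.0 × 10¹⁰)³
   = 4.4 × 10⁻⁶ m/s²

4.4 × 10⁻⁶ m/s²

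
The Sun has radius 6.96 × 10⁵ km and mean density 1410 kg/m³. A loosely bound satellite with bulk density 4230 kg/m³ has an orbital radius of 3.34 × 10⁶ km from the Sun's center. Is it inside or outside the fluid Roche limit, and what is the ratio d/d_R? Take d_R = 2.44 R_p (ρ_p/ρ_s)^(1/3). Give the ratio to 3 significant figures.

outside; d/d_R ≈ 2.84

d_R = 2.44 × (6.96 × 10⁵ km) × (1410/4230)^(1/3) = 1.177 × 10⁶ km
d/d_R = (3.34 × 10⁶) / (1.177 × 10⁶) = 2.84
Since d/d_R > 1, the body is outside the Roche limit.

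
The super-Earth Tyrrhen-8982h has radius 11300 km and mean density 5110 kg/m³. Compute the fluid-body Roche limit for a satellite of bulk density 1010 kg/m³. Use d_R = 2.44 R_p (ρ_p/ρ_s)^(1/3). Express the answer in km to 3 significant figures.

d_R = 2.44 × 11300 km × (5110/1010)^(1/3)
    = 47300 km

47300 km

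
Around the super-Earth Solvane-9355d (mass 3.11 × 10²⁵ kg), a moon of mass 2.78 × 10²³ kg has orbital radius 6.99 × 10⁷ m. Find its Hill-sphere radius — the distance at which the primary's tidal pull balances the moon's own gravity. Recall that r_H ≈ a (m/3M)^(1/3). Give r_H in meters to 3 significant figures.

r_H ≈ a (m/3M)^(1/3)
    = (6.99 × 10⁷) × (2.78 × 10²³ / (3 × 3.11 × 10²⁵))^(1/3)
    = 1.01 × 10⁷ m

1.01 × 10⁷ m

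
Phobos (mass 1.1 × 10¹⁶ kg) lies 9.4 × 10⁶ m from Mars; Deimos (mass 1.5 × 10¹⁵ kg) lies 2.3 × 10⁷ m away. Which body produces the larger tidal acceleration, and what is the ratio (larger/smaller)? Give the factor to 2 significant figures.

The tide-raising term goes as M/d³ (the gradient of a 1/d² field).
Phobos: (1.1 × 10¹⁶) / (9.4 × 10⁶)³ = 1.324 × 10⁻⁵
Deimos: (1.5 × 10¹⁵) / (2.3 × 10⁷)³ = 1.233 × 10⁻⁷
Ratio (larger/smaller) = 110

Phobos, by a factor of ≈ 110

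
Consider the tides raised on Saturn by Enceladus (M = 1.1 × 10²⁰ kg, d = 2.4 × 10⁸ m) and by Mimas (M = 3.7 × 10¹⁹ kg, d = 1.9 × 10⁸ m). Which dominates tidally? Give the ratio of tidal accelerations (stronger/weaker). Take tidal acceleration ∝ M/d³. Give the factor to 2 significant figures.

Compare M/d³ for the two perturbers:
Enceladus: (1.1 × 10²⁰) / (2.4 × 10⁸)³ = 7.957 × 10⁻⁶
Mimas: (3.7 × 10¹⁹) / (1.9 × 10⁸)³ = 5.394 × 10⁻⁶
Ratio (larger/smaller) = 1.5

Enceladus, by a factor of ≈ 1.5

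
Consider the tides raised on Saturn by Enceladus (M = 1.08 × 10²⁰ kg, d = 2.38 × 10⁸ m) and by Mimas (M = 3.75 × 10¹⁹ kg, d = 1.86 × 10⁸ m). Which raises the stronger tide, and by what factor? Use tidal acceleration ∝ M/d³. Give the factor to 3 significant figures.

Enceladus, by a factor of ≈ 1.37

Tidal acceleration ∝ M/d³, so compare M/d³ for each.
Enceladus: (1.08 × 10²⁰) / (2.38 × 10⁸)³ = 8.011 × 10⁻⁶
Mimas: (3.75 × 10¹⁹) / (1.86 × 10⁸)³ = 5.828 × 10⁻⁶
Ratio (larger/smaller) = 1.37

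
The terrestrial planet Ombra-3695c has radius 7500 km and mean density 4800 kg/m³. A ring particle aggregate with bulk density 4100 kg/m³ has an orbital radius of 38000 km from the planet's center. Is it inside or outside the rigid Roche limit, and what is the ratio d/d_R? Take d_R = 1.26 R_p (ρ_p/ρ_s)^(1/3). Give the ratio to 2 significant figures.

d_R = 1.26 × (7500 km) × (4800/4100)^(1/3) = 9960 km
d/d_R = (38000) / (9960) = 3.8
Since d/d_R > 1, the body is outside the Roche limit.

outside; d/d_R ≈ 3.8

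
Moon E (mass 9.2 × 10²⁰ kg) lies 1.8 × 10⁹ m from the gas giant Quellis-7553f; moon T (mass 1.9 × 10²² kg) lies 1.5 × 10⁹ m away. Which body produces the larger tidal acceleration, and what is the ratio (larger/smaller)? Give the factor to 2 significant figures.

Moon T, by a factor of ≈ 36

Tidal stretch scales as M/d³; compute that for each body.
Moon E: (9.2 × 10²⁰) / (1.8 × 10⁹)³ = 1.578 × 10⁻⁷
Moon T: (1.9 × 10²²) / (1.5 × 10⁹)³ = 5.630 × 10⁻⁶
Ratio (larger/smaller) = 36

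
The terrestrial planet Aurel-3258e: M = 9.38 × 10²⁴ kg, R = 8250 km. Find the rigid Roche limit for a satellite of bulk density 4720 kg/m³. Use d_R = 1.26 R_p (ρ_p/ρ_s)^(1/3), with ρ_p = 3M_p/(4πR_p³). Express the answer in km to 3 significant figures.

9830 km

ρ_p = 3M_p/(4πR_p³) = 3 × (9.38 × 10²⁴) / (4π × (8.25 × 10⁶ m)³) = 3990 kg/m³
d_R = 1.26 × 8250 km × (3990/4720)^(1/3)
    = 9830 km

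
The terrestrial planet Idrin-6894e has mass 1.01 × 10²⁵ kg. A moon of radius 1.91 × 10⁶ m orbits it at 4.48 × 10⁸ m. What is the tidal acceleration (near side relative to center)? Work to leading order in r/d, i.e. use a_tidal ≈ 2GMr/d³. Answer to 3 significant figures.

2.86 × 10⁻⁵ m/s²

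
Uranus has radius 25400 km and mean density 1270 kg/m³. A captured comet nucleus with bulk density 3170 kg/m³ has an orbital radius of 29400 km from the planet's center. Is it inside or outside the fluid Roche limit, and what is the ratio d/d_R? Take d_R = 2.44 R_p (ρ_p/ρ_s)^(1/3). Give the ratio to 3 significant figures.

inside; d/d_R ≈ 0.643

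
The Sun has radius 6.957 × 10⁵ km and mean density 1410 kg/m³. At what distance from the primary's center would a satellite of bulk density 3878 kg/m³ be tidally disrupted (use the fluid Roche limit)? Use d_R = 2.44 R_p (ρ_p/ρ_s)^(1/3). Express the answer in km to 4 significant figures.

1.212 × 10⁶ km

d_R = 2.44 × 6.957 × 10⁵ km × (1410/3878)^(1/3)
    = 1.212 × 10⁶ km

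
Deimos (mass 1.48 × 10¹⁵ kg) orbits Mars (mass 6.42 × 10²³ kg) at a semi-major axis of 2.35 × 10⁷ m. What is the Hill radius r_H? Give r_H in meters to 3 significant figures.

2.15 × 10⁴ m

r_H ≈ a (m/3M)^(1/3)
    = (2.35 × 10⁷) × (1.48 × 10¹⁵ / (3 × 6.42 × 10²³))^(1/3)
    = 2.15 × 10⁴ m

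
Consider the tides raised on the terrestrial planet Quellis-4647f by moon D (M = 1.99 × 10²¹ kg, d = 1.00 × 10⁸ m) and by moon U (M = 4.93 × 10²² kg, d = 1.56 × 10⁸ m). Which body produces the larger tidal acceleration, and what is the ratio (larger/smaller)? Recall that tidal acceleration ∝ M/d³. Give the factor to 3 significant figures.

Moon U, by a factor of ≈ 6.53

Tidal stretch scales as M/d³; compute that for each body.
Moon D: (1.99 × 10²¹) / (1.00 × 10⁸)³ = 1.990 × 10⁻³
Moon U: (4.93 × 10²²) / (1.56 × 10⁸)³ = 1.299 × 10⁻²
Ratio (larger/smaller) = 6.53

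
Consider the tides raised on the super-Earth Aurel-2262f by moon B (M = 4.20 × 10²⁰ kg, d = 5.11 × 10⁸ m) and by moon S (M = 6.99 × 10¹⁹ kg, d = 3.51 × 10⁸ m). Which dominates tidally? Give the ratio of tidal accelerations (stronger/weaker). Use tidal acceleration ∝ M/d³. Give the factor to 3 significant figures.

The tide-raising term goes as M/d³ (the gradient of a 1/d² field).
Moon B: (4.20 × 10²⁰) / (5.11 × 10⁸)³ = 3.148 × 10⁻⁶
Moon S: (6.99 × 10¹⁹) / (3.51 × 10⁸)³ = 1.616 × 10⁻⁶
Ratio (larger/smaller) = 1.95

Moon B, by a factor of ≈ 1.95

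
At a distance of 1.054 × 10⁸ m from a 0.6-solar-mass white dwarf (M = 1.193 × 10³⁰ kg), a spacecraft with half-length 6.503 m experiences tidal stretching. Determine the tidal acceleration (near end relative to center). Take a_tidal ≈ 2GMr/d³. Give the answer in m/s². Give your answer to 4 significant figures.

8.844 × 10⁻⁴ m/s²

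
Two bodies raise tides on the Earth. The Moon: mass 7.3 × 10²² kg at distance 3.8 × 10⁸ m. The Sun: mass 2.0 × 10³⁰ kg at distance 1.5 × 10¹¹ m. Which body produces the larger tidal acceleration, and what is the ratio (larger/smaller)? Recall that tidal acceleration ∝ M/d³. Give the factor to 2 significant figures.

The Moon, by a factor of ≈ 2.2

The tide-raising term goes as M/d³ (the gradient of a 1/d² field).
The Moon: (7.3 × 10²²) / (3.8 × 10⁸)³ = 1.330 × 10⁻³
The Sun: (2.0 × 10³⁰) / (1.5 × 10¹¹)³ = 5.926 × 10⁻⁴
Ratio (larger/smaller) = 2.2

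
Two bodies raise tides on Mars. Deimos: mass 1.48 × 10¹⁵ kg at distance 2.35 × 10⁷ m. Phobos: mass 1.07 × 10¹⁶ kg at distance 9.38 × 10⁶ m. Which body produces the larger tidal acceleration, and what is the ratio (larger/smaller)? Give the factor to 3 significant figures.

Phobos, by a factor of ≈ 114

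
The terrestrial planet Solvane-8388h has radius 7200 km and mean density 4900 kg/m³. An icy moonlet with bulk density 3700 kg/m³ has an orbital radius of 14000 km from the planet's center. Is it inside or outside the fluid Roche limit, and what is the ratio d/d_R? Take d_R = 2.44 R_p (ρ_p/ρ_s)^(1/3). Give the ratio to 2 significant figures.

inside; d/d_R ≈ 0.73

d_R = 2.44 × (7200 km) × (4900/3700)^(1/3) = 19290 km
d/d_R = (14000) / (19290) = 0.73
Since d/d_R < 1, the body is inside the Roche limit.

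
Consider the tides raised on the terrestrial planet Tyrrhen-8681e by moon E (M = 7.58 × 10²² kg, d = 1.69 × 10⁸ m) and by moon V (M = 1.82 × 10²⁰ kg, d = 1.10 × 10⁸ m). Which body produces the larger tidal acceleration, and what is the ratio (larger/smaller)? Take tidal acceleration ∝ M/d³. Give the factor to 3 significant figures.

Compare M/d³ for the two perturbers:
Moon E: (7.58 × 10²²) / (1.69 × 10⁸)³ = 1.570 × 10⁻²
Moon V: (1.82 × 10²⁰) / (1.10 × 10⁸)³ = 1.367 × 10⁻⁴
Ratio (larger/smaller) = 115

Moon E, by a factor of ≈ 115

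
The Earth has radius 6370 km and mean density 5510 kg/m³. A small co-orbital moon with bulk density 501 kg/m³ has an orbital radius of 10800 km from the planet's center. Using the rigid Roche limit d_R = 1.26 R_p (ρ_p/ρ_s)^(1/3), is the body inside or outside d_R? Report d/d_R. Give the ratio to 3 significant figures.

d_R = 1.26 × (6370 km) × (5510/501)^(1/3) = 17850 km
d/d_R = (10800) / (17850) = 0.605
Since d/d_R < 1, the body is inside the Roche limit.

inside; d/d_R ≈ 0.605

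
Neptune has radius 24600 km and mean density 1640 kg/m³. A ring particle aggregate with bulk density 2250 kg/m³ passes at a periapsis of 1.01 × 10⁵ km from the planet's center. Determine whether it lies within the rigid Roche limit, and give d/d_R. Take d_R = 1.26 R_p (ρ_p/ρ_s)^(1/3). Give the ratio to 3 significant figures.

d_R = 1.26 × (24600 km) × (1640/2250)^(1/3) = 27890 km
d/d_R = (1.01 × 10⁵) / (27890) = 3.62
Since d/d_R > 1, the body is outside the Roche limit.

outside; d/d_R ≈ 3.62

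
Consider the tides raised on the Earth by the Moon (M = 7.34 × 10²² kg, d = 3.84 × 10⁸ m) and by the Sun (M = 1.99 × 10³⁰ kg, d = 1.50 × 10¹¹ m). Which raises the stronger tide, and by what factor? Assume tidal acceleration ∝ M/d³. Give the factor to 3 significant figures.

The Moon, by a factor of ≈ 2.20

Tidal acceleration ∝ M/d³, so compare M/d³ for each.
The Moon: (7.34 × 10²²) / (3.84 × 10⁸)³ = 1.296 × 10⁻³
The Sun: (1.99 × 10³⁰) / (1.50 × 10¹¹)³ = 5.896 × 10⁻⁴
Ratio (larger/smaller) = 2.20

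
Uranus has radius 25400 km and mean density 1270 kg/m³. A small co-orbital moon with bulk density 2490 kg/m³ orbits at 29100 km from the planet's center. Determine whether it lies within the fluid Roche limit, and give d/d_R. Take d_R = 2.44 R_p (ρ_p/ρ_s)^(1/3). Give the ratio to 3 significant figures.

inside; d/d_R ≈ 0.588

d_R = 2.44 × (25400 km) × (1270/2490)^(1/3) = 49520 km
d/d_R = (29100) / (49520) = 0.588
Since d/d_R < 1, the body is inside the Roche limit.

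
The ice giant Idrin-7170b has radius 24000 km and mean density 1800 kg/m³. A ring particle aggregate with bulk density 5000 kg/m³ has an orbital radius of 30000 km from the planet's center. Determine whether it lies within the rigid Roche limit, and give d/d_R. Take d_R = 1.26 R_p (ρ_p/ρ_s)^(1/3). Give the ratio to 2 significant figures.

outside; d/d_R ≈ 1.4

d_R = 1.26 × (24000 km) × (1800/5000)^(1/3) = 21510 km
d/d_R = (30000) / (21510) = 1.4
Since d/d_R > 1, the body is outside the Roche limit.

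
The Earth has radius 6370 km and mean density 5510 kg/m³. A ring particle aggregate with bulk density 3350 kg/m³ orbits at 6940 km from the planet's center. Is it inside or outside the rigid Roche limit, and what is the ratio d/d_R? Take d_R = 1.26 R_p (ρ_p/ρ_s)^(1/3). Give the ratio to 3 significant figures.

d_R = 1.26 × (6370 km) × (5510/3350)^(1/3) = 9474 km
d/d_R = (6940) / (9474) = 0.733
Since d/d_R < 1, the body is inside the Roche limit.

inside; d/d_R ≈ 0.733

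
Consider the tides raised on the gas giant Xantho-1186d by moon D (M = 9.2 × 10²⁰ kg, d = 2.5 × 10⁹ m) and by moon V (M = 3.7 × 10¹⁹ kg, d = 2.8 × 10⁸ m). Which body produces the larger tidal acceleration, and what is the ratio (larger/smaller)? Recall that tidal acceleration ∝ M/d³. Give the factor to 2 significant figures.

Moon V, by a factor of ≈ 29

The tide-raising term goes as M/d³ (the gradient of a 1/d² field).
Moon D: (9.2 × 10²⁰) / (2.5 × 10⁹)³ = 5.888 × 10⁻⁸
Moon V: (3.7 × 10¹⁹) / (2.8 × 10⁸)³ = 1.685 × 10⁻⁶
Ratio (larger/smaller) = 29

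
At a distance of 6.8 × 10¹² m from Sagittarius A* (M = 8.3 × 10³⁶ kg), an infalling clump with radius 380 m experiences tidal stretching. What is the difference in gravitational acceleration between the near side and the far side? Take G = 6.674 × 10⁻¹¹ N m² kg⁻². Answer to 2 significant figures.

2.7 × 10⁻⁹ m/s²

Δg = 4GMr/d³
   = 4 × (6.674 × 10⁻¹¹) × (8.3 × 10³⁶) × (380) / (6.8 × 10¹²)³
   = 2.7 × 10⁻⁹ m/s²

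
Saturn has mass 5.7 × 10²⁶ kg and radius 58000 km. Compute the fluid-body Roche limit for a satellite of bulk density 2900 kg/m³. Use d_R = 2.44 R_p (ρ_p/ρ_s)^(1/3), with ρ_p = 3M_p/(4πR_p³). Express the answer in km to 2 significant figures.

ρ_p = 3M_p/(4πR_p³) = 3 × (5.7 × 10²⁶) / (4π × (5.8 × 10⁷ m)³) = 700 kg/m³
d_R = 2.44 × 58000 km × (700/2900)^(1/3)
    = 88000 km

88000 km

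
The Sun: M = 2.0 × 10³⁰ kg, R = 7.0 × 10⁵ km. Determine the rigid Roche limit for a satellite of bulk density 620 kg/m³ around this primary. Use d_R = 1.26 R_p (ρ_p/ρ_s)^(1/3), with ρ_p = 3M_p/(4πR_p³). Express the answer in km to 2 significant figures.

1.2 × 10⁶ km

ρ_p = 3M_p/(4πR_p³) = 3 × (2.0 × 10³⁰) / (4π × (7.0 × 10⁸ m)³) = 1400 kg/m³
d_R = 1.26 × 7.0 × 10⁵ km × (1400/620)^(1/3)
    = 1.2 × 10⁶ km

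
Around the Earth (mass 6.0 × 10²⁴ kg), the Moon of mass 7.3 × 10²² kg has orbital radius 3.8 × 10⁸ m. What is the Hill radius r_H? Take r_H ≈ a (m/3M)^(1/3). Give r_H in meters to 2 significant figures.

6.1 × 10⁷ m

r_H ≈ a (m/3M)^(1/3)
    = (3.8 × 10⁸) × (7.3 × 10²² / (3 × 6.0 × 10²⁴))^(1/3)
    = 6.1 × 10⁷ m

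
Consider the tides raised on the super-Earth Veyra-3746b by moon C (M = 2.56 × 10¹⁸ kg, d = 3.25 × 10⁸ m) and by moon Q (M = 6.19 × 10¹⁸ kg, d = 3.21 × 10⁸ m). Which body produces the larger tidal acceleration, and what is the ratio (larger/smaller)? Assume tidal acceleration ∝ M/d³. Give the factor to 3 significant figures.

Compare M/d³ for the two perturbers:
Moon C: (2.56 × 10¹⁸) / (3.25 × 10⁸)³ = 7.457 × 10⁻⁸
Moon Q: (6.19 × 10¹⁸) / (3.21 × 10⁸)³ = 1.871 × 10⁻⁷
Ratio (larger/smaller) = 2.51

Moon Q, by a factor of ≈ 2.51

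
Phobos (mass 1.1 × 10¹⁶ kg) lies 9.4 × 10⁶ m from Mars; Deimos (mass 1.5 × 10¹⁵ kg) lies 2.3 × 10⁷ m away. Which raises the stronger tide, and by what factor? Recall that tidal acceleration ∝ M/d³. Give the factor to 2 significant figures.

Phobos, by a factor of ≈ 110

Tidal stretch scales as M/d³; compute that for each body.
Phobos: (1.1 × 10¹⁶) / (9.4 × 10⁶)³ = 1.324 × 10⁻⁵
Deimos: (1.5 × 10¹⁵) / (2.3 × 10⁷)³ = 1.233 × 10⁻⁷
Ratio (larger/smaller) = 110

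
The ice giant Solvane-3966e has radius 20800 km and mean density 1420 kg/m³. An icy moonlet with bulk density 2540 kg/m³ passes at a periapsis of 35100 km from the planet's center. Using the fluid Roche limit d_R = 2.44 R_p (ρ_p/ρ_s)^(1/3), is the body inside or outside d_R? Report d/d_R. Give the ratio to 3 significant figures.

d_R = 2.44 × (20800 km) × (1420/2540)^(1/3) = 41810 km
d/d_R = (35100) / (41810) = 0.840
Since d/d_R < 1, the body is inside the Roche limit.

inside; d/d_R ≈ 0.840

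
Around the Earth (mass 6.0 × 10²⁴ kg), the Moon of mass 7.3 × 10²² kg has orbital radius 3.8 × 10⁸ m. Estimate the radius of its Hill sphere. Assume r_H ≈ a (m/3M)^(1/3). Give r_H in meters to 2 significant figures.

r_H ≈ a (m/3M)^(1/3)
    = (3.8 × 10⁸) × (7.3 × 10²² / (3 × 6.0 × 10²⁴))^(1/3)
    = 6.1 × 10⁷ m

6.1 × 10⁷ m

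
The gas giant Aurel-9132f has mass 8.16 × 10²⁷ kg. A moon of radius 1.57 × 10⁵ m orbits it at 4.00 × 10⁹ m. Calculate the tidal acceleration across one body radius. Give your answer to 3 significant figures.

2.67 × 10⁻⁶ m/s²

Differencing GM/(d−r)² and GM/d² to first order in r/d gives 2GMr/d³.
a_tidal = 2GMr/d³
        = 2 × (6.674 × 10⁻¹¹) × (8.16 × 10²⁷) × (1.57 × 10⁵) / (4.00 × 10⁹)³
        = 2.67 × 10⁻⁶ m/s²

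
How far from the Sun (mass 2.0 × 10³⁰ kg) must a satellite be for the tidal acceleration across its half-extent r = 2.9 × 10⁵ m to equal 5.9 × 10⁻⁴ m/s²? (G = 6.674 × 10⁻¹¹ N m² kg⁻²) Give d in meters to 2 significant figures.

5.1 × 10⁹ m

2GMr/d³ = a_tidal  ⇒  d = (2GMr / a_tidal)^(1/3)
d = (2 × 6.674×10⁻¹¹ × (2.0 × 10³⁰) × (2.9 × 10⁵) / (5.9 × 10⁻⁴))^(1/3)
  = 5.1 × 10⁹ m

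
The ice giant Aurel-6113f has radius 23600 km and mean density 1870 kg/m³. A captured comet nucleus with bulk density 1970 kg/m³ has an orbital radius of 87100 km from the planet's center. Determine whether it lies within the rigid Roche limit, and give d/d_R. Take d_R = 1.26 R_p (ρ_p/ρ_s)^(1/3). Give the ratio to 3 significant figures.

outside; d/d_R ≈ 2.98

d_R = 1.26 × (23600 km) × (1870/1970)^(1/3) = 29220 km
d/d_R = (87100) / (29220) = 2.98
Since d/d_R > 1, the body is outside the Roche limit.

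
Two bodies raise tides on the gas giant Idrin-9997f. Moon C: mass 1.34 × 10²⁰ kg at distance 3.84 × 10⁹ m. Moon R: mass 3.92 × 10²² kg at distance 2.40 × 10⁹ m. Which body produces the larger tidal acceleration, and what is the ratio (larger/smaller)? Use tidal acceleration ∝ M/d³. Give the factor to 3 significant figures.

Moon R, by a factor of ≈ 1200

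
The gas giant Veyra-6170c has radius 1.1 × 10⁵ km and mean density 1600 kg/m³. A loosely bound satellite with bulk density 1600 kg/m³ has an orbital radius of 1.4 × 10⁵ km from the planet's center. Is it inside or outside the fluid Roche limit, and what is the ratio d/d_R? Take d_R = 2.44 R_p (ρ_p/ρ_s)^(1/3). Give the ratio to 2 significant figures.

inside; d/d_R ≈ 0.52

d_R = 2.44 × (1.1 × 10⁵ km) × (1600/1600)^(1/3) = 2.684 × 10⁵ km
d/d_R = (1.4 × 10⁵) / (2.684 × 10⁵) = 0.52
Since d/d_R < 1, the body is inside the Roche limit.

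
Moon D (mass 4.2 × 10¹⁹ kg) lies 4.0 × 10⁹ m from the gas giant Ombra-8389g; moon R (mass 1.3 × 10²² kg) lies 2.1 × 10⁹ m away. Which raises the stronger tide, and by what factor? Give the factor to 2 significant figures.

The tide-raising term goes as M/d³ (the gradient of a 1/d² field).
Moon D: (4.2 × 10¹⁹) / (4.0 × 10⁹)³ = 6.562 × 10⁻¹⁰
Moon R: (1.3 × 10²²) / (2.1 × 10⁹)³ = 1.404 × 10⁻⁶
Ratio (larger/smaller) = 2100

Moon R, by a factor of ≈ 2100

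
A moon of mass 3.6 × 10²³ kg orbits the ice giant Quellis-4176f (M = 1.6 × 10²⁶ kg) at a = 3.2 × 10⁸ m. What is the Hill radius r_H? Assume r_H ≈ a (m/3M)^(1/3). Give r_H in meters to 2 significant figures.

2.9 × 10⁷ m

r_H ≈ a (m/3M)^(1/3)
    = (3.2 × 10⁸) × (3.6 × 10²³ / (3 × 1.6 × 10²⁶))^(1/3)
    = 2.9 × 10⁷ m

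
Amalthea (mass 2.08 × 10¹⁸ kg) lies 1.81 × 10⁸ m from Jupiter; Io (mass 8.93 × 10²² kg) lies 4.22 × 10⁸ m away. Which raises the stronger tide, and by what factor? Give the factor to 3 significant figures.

The tide-raising term goes as M/d³ (the gradient of a 1/d² field).
Amalthea: (2.08 × 10¹⁸) / (1.81 × 10⁸)³ = 3.508 × 10⁻⁷
Io: (8.93 × 10²²) / (4.22 × 10⁸)³ = 1.188 × 10⁻³
Ratio (larger/smaller) = 3390

Io, by a factor of ≈ 3390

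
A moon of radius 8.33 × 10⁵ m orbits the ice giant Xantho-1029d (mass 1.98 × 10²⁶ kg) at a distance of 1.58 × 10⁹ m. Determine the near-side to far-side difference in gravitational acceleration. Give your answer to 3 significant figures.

1.12 × 10⁻⁵ m/s²

a_tidal = 4GMr/d³
        = 4 × (6.674 × 10⁻¹¹) × (1.98 × 10²⁶) × (8.33 × 10⁵) / (1.58 × 10⁹)³
        = 1.12 × 10⁻⁵ m/s²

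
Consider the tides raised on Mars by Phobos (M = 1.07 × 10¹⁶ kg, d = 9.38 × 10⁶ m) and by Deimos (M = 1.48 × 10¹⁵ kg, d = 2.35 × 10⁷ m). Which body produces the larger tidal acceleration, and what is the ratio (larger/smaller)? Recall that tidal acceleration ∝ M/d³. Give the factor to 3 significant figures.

Phobos, by a factor of ≈ 114

Tidal acceleration ∝ M/d³, so compare M/d³ for each.
Phobos: (1.07 × 10¹⁶) / (9.38 × 10⁶)³ = 1.297 × 10⁻⁵
Deimos: (1.48 × 10¹⁵) / (2.35 × 10⁷)³ = 1.140 × 10⁻⁷
Ratio (larger/smaller) = 114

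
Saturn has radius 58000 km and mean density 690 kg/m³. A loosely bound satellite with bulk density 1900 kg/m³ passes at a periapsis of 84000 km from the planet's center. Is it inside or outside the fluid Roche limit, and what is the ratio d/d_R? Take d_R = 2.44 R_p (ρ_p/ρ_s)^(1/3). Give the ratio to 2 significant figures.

inside; d/d_R ≈ 0.83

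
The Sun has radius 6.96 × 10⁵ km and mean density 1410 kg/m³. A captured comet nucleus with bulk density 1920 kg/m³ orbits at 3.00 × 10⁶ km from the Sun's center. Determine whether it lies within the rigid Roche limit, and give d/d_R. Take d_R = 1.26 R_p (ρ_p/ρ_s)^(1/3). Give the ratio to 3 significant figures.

outside; d/d_R ≈ 3.79

d_R = 1.26 × (6.96 × 10⁵ km) × (1410/1920)^(1/3) = 7.912 × 10⁵ km
d/d_R = (3.00 × 10⁶) / (7.912 × 10⁵) = 3.79
Since d/d_R > 1, the body is outside the Roche limit.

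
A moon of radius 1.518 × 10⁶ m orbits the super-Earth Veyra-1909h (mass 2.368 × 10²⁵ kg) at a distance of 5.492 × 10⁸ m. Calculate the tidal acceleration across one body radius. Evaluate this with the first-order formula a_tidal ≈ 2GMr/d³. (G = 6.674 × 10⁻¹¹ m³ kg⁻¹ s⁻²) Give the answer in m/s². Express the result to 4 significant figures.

2.897 × 10⁻⁵ m/s²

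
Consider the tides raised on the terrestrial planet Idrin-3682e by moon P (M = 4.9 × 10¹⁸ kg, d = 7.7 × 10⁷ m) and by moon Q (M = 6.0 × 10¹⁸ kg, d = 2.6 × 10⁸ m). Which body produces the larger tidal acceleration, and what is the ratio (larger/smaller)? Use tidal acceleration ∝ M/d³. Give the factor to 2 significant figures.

Compare M/d³ for the two perturbers:
Moon P: (4.9 × 10¹⁸) / (7.7 × 10⁷)³ = 1.073 × 10⁻⁵
Moon Q: (6.0 × 10¹⁸) / (2.6 × 10⁸)³ = 3.414 × 10⁻⁷
Ratio (larger/smaller) = 31

Moon P, by a factor of ≈ 31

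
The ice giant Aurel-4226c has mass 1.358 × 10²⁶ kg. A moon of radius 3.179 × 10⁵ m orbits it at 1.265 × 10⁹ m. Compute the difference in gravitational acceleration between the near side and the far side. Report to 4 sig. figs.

5.693 × 10⁻⁶ m/s²

Differencing GM/(d−r)² and GM/(d+r)² to first order in r/d gives 4GMr/d³.
a_tidal = 4GMr/d³
        = 4 × (6.674 × 10⁻¹¹) × (1.358 × 10²⁶) × (3.179 × 10⁵) / (1.265 × 10⁹)³
        = 5.693 × 10⁻⁶ m/s²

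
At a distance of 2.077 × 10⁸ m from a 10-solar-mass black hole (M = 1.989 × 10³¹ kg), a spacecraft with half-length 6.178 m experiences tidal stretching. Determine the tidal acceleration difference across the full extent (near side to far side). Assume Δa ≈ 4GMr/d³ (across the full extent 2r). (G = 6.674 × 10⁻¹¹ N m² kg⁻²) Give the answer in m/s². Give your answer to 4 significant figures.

3.661 × 10⁻³ m/s²

Δg = 4GMr/d³
   = 4 × (6.674 × 10⁻¹¹) × (1.989 × 10³¹) × (6.178) / (2.077 × 10⁸)³
   = 3.661 × 10⁻³ m/s²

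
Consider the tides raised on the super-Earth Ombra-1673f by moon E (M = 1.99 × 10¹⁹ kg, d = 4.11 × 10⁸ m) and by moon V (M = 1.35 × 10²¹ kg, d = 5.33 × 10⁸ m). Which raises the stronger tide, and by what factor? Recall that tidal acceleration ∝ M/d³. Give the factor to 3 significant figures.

Moon V, by a factor of ≈ 31.1

Tidal stretch scales as M/d³; compute that for each body.
Moon E: (1.99 × 10¹⁹) / (4.11 × 10⁸)³ = 2.866 × 10⁻⁷
Moon V: (1.35 × 10²¹) / (5.33 × 10⁸)³ = 8.916 × 10⁻⁶
Ratio (larger/smaller) = 31.1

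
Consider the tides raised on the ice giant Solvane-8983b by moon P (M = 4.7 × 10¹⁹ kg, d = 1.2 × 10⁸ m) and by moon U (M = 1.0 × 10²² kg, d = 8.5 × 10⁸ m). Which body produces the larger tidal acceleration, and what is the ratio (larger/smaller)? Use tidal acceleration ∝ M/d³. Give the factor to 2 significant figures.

Moon P, by a factor of ≈ 1.7

Tidal acceleration ∝ M/d³, so compare M/d³ for each.
Moon P: (4.7 × 10¹⁹) / (1.2 × 10⁸)³ = 2.720 × 10⁻⁵
Moon U: (1.0 × 10²²) / (8.5 × 10⁸)³ = 1.628 × 10⁻⁵
Ratio (larger/smaller) = 1.7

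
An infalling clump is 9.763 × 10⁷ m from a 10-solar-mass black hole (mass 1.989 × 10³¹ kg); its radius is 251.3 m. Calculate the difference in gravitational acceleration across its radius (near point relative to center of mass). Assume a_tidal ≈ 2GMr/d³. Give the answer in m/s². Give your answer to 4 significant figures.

7.170 × 10⁻¹ m/s²

Differencing GM/(d−r)² and GM/d² to first order in r/d gives 2GMr/d³.
a_tidal = 2GMr/d³
        = 2 × (6.674 × 10⁻¹¹) × (1.989 × 10³¹) × (251.3) / (9.763 × 10⁷)³
        = 7.170 × 10⁻¹ m/s²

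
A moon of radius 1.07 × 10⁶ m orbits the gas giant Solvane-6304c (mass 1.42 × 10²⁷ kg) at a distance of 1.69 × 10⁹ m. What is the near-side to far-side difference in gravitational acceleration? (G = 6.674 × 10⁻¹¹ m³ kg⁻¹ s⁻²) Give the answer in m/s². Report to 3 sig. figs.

8.40 × 10⁻⁵ m/s²

a_tidal = 4GMr/d³
        = 4 × (6.674 × 10⁻¹¹) × (1.42 × 10²⁷) × (1.07 × 10⁶) / (1.69 × 10⁹)³
        = 8.40 × 10⁻⁵ m/s²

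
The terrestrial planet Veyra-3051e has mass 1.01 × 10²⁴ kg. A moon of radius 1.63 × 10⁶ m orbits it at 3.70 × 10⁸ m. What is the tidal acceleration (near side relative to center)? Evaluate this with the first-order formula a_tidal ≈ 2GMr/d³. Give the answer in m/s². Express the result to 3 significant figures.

The tidal stretch is the gradient of GM/d² times the body's extent r, hence the 1/d³ dependence.
Δg = 2GMr/d³
   = 2 × (6.674 × 10⁻¹¹) × (1.01 × 10²⁴) × (1.63 × 10⁶) / (3.70 × 10⁸)³
   = 4.34 × 10⁻⁶ m/s²

4.34 × 10⁻⁶ m/s²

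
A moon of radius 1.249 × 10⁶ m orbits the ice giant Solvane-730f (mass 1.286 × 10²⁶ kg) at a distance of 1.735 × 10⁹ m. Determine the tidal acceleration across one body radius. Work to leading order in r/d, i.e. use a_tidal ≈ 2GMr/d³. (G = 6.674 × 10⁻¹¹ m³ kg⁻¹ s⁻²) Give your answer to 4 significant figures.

Δg = 2GMr/d³
   = 2 × (6.674 × 10⁻¹¹) × (1.286 × 10²⁶) × (1.249 × 10⁶) / (1.735 × 10⁹)³
   = 4.105 × 10⁻⁶ m/s²

4.105 × 10⁻⁶ m/s²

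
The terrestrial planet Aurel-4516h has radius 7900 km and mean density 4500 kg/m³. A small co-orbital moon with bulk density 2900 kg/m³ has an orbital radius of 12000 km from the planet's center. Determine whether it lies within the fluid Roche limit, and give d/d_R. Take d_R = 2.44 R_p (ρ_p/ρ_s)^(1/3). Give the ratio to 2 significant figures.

inside; d/d_R ≈ 0.54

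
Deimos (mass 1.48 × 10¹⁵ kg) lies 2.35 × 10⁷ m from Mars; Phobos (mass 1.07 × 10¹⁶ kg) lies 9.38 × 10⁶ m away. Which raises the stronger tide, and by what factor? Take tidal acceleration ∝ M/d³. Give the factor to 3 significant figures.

Phobos, by a factor of ≈ 114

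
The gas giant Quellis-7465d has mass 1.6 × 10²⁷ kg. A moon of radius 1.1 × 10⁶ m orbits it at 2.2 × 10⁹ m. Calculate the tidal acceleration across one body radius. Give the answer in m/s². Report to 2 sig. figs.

a_tidal = 2GMr/d³
        = 2 × (6.674 × 10⁻¹¹) × (1.6 × 10²⁷) × (1.1 × 10⁶) / (2.2 × 10⁹)³
        = 2.2 × 10⁻⁵ m/s²

2.2 × 10⁻⁵ m/s²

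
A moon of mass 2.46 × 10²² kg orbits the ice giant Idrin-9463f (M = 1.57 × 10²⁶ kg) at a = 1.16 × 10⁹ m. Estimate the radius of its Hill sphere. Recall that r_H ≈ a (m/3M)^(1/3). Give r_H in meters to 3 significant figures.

r_H ≈ a (m/3M)^(1/3)
    = (1.16 × 10⁹) × (2.46 × 10²² / (3 × 1.57 × 10²⁶))^(1/3)
    = 4.34 × 10⁷ m

4.34 × 10⁷ m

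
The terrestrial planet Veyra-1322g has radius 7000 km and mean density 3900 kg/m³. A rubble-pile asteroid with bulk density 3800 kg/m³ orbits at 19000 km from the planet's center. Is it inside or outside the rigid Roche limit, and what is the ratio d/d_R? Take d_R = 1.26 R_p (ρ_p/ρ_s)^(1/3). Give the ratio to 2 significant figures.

outside; d/d_R ≈ 2.1

d_R = 1.26 × (7000 km) × (3900/3800)^(1/3) = 8897 km
d/d_R = (19000) / (8897) = 2.1
Since d/d_R > 1, the body is outside the Roche limit.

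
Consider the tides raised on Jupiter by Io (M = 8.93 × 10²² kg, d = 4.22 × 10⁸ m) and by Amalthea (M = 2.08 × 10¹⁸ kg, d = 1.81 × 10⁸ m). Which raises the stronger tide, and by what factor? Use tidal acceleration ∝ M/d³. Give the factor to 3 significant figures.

Io, by a factor of ≈ 3390

Tidal acceleration ∝ M/d³, so compare M/d³ for each.
Io: (8.93 × 10²²) / (4.22 × 10⁸)³ = 1.188 × 10⁻³
Amalthea: (2.08 × 10¹⁸) / (1.81 × 10⁸)³ = 3.508 × 10⁻⁷
Ratio (larger/smaller) = 3390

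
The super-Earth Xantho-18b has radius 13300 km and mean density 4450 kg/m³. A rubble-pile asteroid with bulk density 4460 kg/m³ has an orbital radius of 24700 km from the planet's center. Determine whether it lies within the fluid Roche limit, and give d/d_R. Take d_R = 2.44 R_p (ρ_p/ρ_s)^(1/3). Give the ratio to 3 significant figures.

inside; d/d_R ≈ 0.762

d_R = 2.44 × (13300 km) × (4450/4460)^(1/3) = 32430 km
d/d_R = (24700) / (32430) = 0.762
Since d/d_R < 1, the body is inside the Roche limit.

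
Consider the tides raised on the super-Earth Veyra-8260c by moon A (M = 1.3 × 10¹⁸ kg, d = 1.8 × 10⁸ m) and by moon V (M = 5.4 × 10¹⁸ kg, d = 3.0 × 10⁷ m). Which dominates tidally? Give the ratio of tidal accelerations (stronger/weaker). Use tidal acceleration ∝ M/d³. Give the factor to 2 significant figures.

Moon V, by a factor of ≈ 900

Tidal acceleration ∝ M/d³, so compare M/d³ for each.
Moon A: (1.3 × 10¹⁸) / (1.8 × 10⁸)³ = 2.229 × 10⁻⁷
Moon V: (5.4 × 10¹⁸) / (3.0 × 10⁷)³ = 2.000 × 10⁻⁴
Ratio (larger/smaller) = 900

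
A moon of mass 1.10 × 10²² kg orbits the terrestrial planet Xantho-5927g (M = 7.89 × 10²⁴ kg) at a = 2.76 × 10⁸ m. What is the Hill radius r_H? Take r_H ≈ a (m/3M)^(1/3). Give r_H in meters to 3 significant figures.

2.14 × 10⁷ m

r_H ≈ a (m/3M)^(1/3)
    = (2.76 × 10⁸) × (1.10 × 10²² / (3 × 7.89 × 10²⁴))^(1/3)
    = 2.14 × 10⁷ m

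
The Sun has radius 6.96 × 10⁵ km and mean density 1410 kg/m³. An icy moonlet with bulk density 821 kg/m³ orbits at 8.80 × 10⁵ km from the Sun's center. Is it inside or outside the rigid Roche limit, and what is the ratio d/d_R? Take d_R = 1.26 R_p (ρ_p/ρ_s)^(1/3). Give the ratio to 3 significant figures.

d_R = 1.26 × (6.96 × 10⁵ km) × (1410/821)^(1/3) = 1.050 × 10⁶ km
d/d_R = (8.80 × 10⁵) / (1.050 × 10⁶) = 0.838
Since d/d_R < 1, the body is inside the Roche limit.

inside; d/d_R ≈ 0.838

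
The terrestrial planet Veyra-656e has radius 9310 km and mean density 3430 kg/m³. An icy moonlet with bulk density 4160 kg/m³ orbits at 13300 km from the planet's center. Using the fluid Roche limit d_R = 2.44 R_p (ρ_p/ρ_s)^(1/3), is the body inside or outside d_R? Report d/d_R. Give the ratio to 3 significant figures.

inside; d/d_R ≈ 0.624

d_R = 2.44 × (9310 km) × (3430/4160)^(1/3) = 21300 km
d/d_R = (13300) / (21300) = 0.624
Since d/d_R < 1, the body is inside the Roche limit.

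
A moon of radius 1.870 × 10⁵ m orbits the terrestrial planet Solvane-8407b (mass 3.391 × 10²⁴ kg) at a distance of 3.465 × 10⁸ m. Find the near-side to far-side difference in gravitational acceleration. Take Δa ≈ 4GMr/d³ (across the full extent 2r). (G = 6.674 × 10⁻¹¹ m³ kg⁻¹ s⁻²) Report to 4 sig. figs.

4.069 × 10⁻⁶ m/s²

Δg = 4GMr/d³
   = 4 × (6.674 × 10⁻¹¹) × (3.391 × 10²⁴) × (1.870 × 10⁵) / (3.465 × 10⁸)³
   = 4.069 × 10⁻⁶ m/s²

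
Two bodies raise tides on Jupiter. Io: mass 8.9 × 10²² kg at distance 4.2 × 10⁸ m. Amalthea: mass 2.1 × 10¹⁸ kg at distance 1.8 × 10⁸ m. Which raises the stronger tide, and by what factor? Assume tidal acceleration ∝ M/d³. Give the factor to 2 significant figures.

Tidal stretch scales as M/d³; compute that for each body.
Io: (8.9 × 10²²) / (4.2 × 10⁸)³ = 1.201 × 10⁻³
Amalthea: (2.1 × 10¹⁸) / (1.8 × 10⁸)³ = 3.601 × 10⁻⁷
Ratio (larger/smaller) = 3300

Io, by a factor of ≈ 3300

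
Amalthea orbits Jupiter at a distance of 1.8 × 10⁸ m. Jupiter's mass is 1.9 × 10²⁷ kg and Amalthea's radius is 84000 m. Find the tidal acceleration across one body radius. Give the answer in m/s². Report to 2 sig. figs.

3.7 × 10⁻³ m/s²

Δa = 2GMr/d³
   = 2 × (6.674 × 10⁻¹¹) × (1.9 × 10²⁷) × (84000) / (1.8 × 10⁸)³
   = 3.7 × 10⁻³ m/s²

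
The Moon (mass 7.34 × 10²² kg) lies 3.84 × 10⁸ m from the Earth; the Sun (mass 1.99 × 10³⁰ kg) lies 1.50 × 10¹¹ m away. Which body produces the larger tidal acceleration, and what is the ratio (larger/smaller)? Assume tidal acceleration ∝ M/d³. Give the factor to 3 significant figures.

The Moon, by a factor of ≈ 2.20

Compare M/d³ for the two perturbers:
The Moon: (7.34 × 10²²) / (3.84 × 10⁸)³ = 1.296 × 10⁻³
The Sun: (1.99 × 10³⁰) / (1.50 × 10¹¹)³ = 5.896 × 10⁻⁴
Ratio (larger/smaller) = 2.20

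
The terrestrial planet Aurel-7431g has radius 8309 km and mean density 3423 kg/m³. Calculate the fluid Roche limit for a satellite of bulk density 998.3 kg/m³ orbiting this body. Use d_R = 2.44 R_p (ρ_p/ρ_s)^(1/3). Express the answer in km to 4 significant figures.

d_R = 2.44 × 8309 km × (3423/998.3)^(1/3)
    = 30570 km

30570 km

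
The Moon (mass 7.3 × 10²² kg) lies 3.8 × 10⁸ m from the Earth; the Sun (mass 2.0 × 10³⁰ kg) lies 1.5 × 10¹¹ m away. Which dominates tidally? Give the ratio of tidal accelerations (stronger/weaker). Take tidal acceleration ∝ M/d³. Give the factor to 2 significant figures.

The Moon, by a factor of ≈ 2.2

Compare M/d³ for the two perturbers:
The Moon: (7.3 × 10²²) / (3.8 × 10⁸)³ = 1.330 × 10⁻³
The Sun: (2.0 × 10³⁰) / (1.5 × 10¹¹)³ = 5.926 × 10⁻⁴
Ratio (larger/smaller) = 2.2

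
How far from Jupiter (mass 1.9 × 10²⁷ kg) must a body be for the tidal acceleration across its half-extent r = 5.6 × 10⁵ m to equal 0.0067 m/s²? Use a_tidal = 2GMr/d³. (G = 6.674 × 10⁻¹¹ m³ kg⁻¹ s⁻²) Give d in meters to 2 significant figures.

2.8 × 10⁸ m

2GMr/d³ = a_tidal  ⇒  d = (2GMr / a_tidal)^(1/3)
d = (2 × 6.674×10⁻¹¹ × (1.9 × 10²⁷) × (5.6 × 10⁵) / (0.0067))^(1/3)
  = 2.8 × 10⁸ m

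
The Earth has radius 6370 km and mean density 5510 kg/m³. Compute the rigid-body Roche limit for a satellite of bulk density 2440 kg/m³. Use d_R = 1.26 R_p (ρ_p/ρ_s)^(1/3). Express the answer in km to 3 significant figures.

d_R = 1.26 × 6370 km × (5510/2440)^(1/3)
    = 10500 km

10500 km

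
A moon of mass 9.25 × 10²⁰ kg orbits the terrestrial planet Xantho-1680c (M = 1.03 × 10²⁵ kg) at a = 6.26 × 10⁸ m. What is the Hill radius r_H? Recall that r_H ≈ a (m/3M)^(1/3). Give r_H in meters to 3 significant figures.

1.94 × 10⁷ m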